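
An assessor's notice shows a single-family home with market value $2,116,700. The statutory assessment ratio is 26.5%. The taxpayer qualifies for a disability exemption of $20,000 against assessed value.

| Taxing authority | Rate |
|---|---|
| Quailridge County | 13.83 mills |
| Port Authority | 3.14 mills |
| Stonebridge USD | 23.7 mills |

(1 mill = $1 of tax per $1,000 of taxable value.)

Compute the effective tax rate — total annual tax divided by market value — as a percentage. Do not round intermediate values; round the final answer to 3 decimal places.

Assessed value = $2,116,700 × 0.265 = $560,925.5
Taxable value = $560,925.5 − $20,000 = $540,925.5
Quailridge County: $540,925.5 × 0.01383 = $7,480.999665
Port Authority: $540,925.5 × 0.00314 = $1,698.50607
Stonebridge USD: $540,925.5 × 0.0237 = $12,819.93435
Total tax = $21,999.440085
Effective rate = $21,999.440085 ÷ $2,116,700 = 1.039% of market value

1.039%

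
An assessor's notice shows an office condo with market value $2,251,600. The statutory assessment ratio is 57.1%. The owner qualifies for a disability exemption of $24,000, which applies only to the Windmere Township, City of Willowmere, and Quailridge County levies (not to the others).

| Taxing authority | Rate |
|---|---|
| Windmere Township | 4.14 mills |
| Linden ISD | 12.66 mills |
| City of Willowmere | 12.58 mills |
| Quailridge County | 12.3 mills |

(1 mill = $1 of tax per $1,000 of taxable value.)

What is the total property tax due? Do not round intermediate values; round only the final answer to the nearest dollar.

Assessed value = $2,251,600 × 0.571 = $1,285,663.6
Windmere Township: ($1,285,663.6 − $24,000) × 0.00414 = $1,261,663.6 × 0.00414 = $5,223.287304
Linden ISD: $1,285,663.6 × 0.01266 = $16,276.501176
City of Willowmere: ($1,285,663.6 − $24,000) × 0.01258 = $1,261,663.6 × 0.01258 = $15,871.728088
Quailridge County: ($1,285,663.6 − $24,000) × 0.0123 = $1,261,663.6 × 0.0123 = $15,518.46228
Total = $52,889.978848

$52,890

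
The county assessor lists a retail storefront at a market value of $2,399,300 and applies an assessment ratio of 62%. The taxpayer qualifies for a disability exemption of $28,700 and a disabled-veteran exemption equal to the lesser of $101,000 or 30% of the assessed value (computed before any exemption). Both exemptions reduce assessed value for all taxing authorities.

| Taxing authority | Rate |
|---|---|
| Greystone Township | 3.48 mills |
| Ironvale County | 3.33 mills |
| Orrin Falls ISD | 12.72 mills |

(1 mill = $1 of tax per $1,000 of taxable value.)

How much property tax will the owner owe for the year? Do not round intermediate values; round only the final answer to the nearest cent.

$26,519.12

Assessed value = $2,399,300 × 0.62 = $1,487,566
Disabled-veteran exemption = min($101,000, 30% × $1,487,566) = min($101,000, $446,269.8) = $101,000 (dollar cap binds)
Taxable value = $1,487,566 − $28,700 − $101,000 = $1,357,866
Greystone Township: $1,357,866 × 0.00348 = $4,725.37368
Ironvale County: $1,357,866 × 0.00333 = $4,521.69378
Orrin Falls ISD: $1,357,866 × 0.01272 = $17,272.05552
Total = $26,519.12298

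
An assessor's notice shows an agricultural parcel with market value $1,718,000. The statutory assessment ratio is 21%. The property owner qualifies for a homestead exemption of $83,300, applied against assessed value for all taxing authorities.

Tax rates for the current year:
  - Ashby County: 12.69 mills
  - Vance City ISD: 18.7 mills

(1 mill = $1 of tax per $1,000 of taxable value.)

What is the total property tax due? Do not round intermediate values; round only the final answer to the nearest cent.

Assessed value = $1,718,000 × 0.21 = $360,780
Taxable value = $360,780 − $83,300 = $277,480
Ashby County: $277,480 × 0.01269 = $3,521.2212
Vance City ISD: $277,480 × 0.0187 = $5,188.876
Total = $3,521.2212 + $5,188.876 = $8,710.0972

$8,710.10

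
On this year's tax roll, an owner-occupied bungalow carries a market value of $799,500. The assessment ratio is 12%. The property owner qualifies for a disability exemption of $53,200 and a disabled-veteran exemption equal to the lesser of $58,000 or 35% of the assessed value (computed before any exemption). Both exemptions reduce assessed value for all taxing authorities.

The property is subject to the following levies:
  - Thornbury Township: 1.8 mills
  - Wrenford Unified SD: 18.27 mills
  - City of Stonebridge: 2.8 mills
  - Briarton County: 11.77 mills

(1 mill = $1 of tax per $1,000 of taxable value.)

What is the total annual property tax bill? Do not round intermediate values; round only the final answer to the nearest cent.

Assessed value = $799,500 × 0.12 = $95,940
Disabled-veteran exemption = min($58,000, 35% × $95,940) = min($58,000, $33,579) = $33,579 (percentage binds)
Taxable value = $95,940 − $53,200 − $33,579 = $9,161
Thornbury Township: $9,161 × 0.0018 = $16.4898
Wrenford Unified SD: $9,161 × 0.01827 = $167.37147
City of Stonebridge: $9,161 × 0.0028 = $25.6508
Briarton County: $9,161 × 0.01177 = $107.82497
Total = $317.33704

$317.34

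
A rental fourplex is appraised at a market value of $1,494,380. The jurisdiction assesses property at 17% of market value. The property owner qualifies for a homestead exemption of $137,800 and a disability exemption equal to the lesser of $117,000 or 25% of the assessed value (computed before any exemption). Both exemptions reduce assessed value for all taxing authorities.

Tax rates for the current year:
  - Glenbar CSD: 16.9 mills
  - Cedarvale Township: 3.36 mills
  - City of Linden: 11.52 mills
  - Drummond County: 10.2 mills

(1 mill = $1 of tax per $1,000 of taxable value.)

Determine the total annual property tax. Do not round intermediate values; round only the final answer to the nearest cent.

Assessed value = $1,494,380 × 0.17 = $254,044.6
Disability exemption = min($117,000, 25% × $254,044.6) = min($117,000, $63,511.15) = $63,511.15 (percentage binds)
Taxable value = $254,044.6 − $137,800 − $63,511.15 = $52,733.45
Glenbar CSD: $52,733.45 × 0.0169 = $891.195305
Cedarvale Township: $52,733.45 × 0.00336 = $177.184392
City of Linden: $52,733.45 × 0.01152 = $607.489344
Drummond County: $52,733.45 × 0.0102 = $537.88119
Total = $2,213.750231

$2,213.75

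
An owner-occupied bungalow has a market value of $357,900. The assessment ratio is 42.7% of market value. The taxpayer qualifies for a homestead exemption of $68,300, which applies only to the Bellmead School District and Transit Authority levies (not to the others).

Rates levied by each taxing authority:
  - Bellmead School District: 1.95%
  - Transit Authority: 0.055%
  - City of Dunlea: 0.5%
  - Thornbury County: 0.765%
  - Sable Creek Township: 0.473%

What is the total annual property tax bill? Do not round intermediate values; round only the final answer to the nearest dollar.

Assessed value = $357,900 × 0.427 = $152,823.3
Bellmead School District: ($152,823.3 − $68,300) × 0.0195 = $84,523.3 × 0.0195 = $1,648.20435
Transit Authority: ($152,823.3 − $68,300) × 0.00055 = $84,523.3 × 0.00055 = $46.487815
City of Dunlea: $152,823.3 × 0.005 = $764.1165
Thornbury County: $152,823.3 × 0.00765 = $1,169.098245
Sable Creek Township: $152,823.3 × 0.00473 = $722.854209
Total = $4,350.761119

$4,351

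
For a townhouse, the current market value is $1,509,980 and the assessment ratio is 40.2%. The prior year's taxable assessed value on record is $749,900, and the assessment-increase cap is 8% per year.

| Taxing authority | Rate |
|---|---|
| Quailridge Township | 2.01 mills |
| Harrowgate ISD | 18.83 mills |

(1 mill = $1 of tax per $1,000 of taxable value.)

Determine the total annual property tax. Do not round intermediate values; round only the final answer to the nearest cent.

$12,650.13

Uncapped assessed value = $1,509,980 × 0.402 = $607,011.96
Cap limit = $749,900 × 1.08 = $809,892
Taxable assessed value = min($607,011.96, $809,892) = $607,011.96 (cap does not bind)
Quailridge Township: $607,011.96 × 0.00201 = $1,220.0940396
Harrowgate ISD: $607,011.96 × 0.01883 = $11,430.0352068
Total = $12,650.1292464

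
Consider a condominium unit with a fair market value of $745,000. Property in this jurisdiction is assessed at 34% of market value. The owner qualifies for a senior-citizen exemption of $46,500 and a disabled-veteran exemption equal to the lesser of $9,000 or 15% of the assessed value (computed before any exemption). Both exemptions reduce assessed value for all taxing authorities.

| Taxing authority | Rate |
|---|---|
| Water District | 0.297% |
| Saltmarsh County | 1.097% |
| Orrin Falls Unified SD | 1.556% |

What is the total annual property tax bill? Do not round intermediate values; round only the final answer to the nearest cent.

$5,835.10

Assessed value = $745,000 × 0.34 = $253,300
Disabled-veteran exemption = min($9,000, 15% × $253,300) = min($9,000, $37,995) = $9,000 (dollar cap binds)
Taxable value = $253,300 − $46,500 − $9,000 = $197,800
Water District: $197,800 × 0.00297 = $587.466
Saltmarsh County: $197,800 × 0.01097 = $2,169.866
Orrin Falls Unified SD: $197,800 × 0.01556 = $3,077.768
Total = $5,835.1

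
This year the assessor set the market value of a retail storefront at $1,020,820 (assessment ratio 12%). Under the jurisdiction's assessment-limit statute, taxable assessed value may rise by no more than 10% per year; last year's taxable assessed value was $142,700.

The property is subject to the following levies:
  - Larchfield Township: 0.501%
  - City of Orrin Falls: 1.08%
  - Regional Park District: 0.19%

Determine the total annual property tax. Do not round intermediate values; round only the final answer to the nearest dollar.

Uncapped assessed value = $1,020,820 × 0.12 = $122,498.4
Cap limit = $142,700 × 1.1 = $156,970
Taxable assessed value = min($122,498.4, $156,970) = $122,498.4 (cap does not bind)
Larchfield Township: $122,498.4 × 0.00501 = $613.716984
City of Orrin Falls: $122,498.4 × 0.0108 = $1,322.98272
Regional Park District: $122,498.4 × 0.0019 = $232.74696
Total = $2,169.446664

$2,169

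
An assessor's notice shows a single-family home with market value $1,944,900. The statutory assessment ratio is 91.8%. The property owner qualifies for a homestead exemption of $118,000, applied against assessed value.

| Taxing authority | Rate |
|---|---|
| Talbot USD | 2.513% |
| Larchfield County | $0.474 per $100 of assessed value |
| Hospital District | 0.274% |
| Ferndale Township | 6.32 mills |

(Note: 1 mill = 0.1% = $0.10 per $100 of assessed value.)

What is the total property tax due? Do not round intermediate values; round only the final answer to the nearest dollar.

Assessed value = $1,944,900 × 0.918 = $1,785,418.2
Taxable value = $1,785,418.2 − $118,000 = $1,667,418.2
Talbot USD: $1,667,418.2 × 0.02513 = $41,902.219366
Larchfield County: $1,667,418.2 × 0.00474 = $7,903.562268
Hospital District: $1,667,418.2 × 0.00274 = $4,568.725868
Ferndale Township: $1,667,418.2 × 0.00632 = $10,538.083024
Total = $64,912.590526

$64,913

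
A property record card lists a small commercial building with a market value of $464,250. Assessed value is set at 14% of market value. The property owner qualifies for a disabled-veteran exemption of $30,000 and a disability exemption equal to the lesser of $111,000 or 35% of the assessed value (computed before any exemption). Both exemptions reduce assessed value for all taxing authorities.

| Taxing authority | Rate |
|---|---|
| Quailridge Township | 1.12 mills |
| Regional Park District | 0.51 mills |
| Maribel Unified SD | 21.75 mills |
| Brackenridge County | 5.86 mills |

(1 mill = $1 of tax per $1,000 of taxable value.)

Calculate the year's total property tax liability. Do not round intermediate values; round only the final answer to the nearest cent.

$358.09

Assessed value = $464,250 × 0.14 = $64,995
Disability exemption = min($111,000, 35% × $64,995) = min($111,000, $22,748.25) = $22,748.25 (percentage binds)
Taxable value = $64,995 − $30,000 − $22,748.25 = $12,246.75
Quailridge Township: $12,246.75 × 0.00112 = $13.71636
Regional Park District: $12,246.75 × 0.00051 = $6.2458425
Maribel Unified SD: $12,246.75 × 0.02175 = $266.3668125
Brackenridge County: $12,246.75 × 0.00586 = $71.765955
Total = $358.09497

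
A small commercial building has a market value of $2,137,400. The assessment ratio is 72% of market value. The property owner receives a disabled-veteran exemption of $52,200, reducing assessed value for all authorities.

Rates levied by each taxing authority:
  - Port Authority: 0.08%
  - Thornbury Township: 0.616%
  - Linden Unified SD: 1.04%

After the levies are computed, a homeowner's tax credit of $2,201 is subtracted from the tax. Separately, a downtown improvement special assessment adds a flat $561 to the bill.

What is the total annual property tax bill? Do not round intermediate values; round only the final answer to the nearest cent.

Assessed value = $2,137,400 × 0.72 = $1,538,928
Taxable value = $1,538,928 − $52,200 = $1,486,728
Port Authority: $1,486,728 × 0.0008 = $1,189.3824
Thornbury Township: $1,486,728 × 0.00616 = $9,158.24448
Linden Unified SD: $1,486,728 × 0.0104 = $15,461.9712
Levies subtotal = $25,809.59808
After credit = $25,809.59808 − $2,201 = $23,608.59808
Total = $23,608.59808 + $561 = $24,169.59808

$24,169.60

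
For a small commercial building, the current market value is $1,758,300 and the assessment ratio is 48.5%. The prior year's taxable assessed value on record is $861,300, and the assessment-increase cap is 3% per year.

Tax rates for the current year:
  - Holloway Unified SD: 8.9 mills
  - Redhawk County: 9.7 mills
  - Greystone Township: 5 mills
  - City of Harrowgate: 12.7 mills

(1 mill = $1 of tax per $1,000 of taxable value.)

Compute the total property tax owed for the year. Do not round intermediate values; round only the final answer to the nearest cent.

Uncapped assessed value = $1,758,300 × 0.485 = $852,775.5
Cap limit = $861,300 × 1.03 = $887,139
Taxable assessed value = min($852,775.5, $887,139) = $852,775.5 (cap does not bind)
Holloway Unified SD: $852,775.5 × 0.0089 = $7,589.70195
Redhawk County: $852,775.5 × 0.0097 = $8,271.92235
Greystone Township: $852,775.5 × 0.005 = $4,263.8775
City of Harrowgate: $852,775.5 × 0.0127 = $10,830.24885
Total = $30,955.75065

$30,955.75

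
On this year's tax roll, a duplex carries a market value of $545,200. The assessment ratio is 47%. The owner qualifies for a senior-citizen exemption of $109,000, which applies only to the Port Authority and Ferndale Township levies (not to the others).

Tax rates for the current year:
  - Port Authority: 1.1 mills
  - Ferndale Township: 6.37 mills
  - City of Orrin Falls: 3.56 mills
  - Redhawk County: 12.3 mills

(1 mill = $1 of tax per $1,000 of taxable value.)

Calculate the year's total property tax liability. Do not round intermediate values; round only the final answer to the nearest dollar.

$5,164

Assessed value = $545,200 × 0.47 = $256,244
Port Authority: ($256,244 − $109,000) × 0.0011 = $147,244 × 0.0011 = $161.9684
Ferndale Township: ($256,244 − $109,000) × 0.00637 = $147,244 × 0.00637 = $937.94428
City of Orrin Falls: $256,244 × 0.00356 = $912.22864
Redhawk County: $256,244 × 0.0123 = $3,151.8012
Total = $5,163.94252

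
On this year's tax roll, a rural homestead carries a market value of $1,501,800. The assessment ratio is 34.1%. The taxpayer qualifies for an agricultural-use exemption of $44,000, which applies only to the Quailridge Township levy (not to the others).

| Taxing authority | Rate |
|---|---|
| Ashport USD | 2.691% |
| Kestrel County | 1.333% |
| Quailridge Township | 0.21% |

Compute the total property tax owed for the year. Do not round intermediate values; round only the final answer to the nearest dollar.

Assessed value = $1,501,800 × 0.341 = $512,113.8
Ashport USD: $512,113.8 × 0.02691 = $13,780.982358
Kestrel County: $512,113.8 × 0.01333 = $6,826.476954
Quailridge Township: ($512,113.8 − $44,000) × 0.0021 = $468,113.8 × 0.0021 = $983.03898
Total = $21,590.498292

$21,590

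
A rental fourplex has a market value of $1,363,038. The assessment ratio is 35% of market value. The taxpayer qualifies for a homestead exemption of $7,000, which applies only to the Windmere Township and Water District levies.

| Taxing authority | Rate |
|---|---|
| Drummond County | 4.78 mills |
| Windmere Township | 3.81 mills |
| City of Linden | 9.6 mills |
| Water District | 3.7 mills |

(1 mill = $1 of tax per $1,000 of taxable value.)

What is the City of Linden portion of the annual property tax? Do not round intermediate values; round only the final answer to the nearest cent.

Assessed value = $1,363,038 × 0.35 = $477,063.3
City of Linden taxable value = $477,063.3 (exemption does not apply)
City of Linden levy = $477,063.3 × 0.0096 = $4,579.80768

$4,579.81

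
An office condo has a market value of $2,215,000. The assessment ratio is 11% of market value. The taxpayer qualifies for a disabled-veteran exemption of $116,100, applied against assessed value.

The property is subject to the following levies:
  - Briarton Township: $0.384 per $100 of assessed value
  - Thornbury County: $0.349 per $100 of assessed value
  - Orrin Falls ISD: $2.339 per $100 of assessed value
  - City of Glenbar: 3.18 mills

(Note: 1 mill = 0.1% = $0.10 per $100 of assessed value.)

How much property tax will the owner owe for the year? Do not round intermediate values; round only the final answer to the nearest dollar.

$4,324

Assessed value = $2,215,000 × 0.11 = $243,650
Taxable value = $243,650 − $116,100 = $127,550
Briarton Township: $127,550 × 0.00384 = $489.792
Thornbury County: $127,550 × 0.00349 = $445.1495
Orrin Falls ISD: $127,550 × 0.02339 = $2,983.3945
City of Glenbar: $127,550 × 0.00318 = $405.609
Total = $4,323.945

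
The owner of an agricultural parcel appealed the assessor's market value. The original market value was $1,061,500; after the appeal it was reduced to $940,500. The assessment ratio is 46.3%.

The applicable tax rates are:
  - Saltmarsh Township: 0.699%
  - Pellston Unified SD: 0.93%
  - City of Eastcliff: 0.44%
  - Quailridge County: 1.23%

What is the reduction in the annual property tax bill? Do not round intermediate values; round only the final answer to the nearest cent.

$1,848.20

Old assessed value = $1,061,500 × 0.463 = $491,474.5
New assessed value = $940,500 × 0.463 = $435,451.5
Combined rate = 0.00699 + 0.0093 + 0.0044 + 0.0123 = 0.03299
Old tax = $491,474.5 × 0.03299 = $16,213.743755
New tax = $435,451.5 × 0.03299 = $14,365.544985
Reduction = $16,213.743755 − $14,365.544985 = $1,848.19877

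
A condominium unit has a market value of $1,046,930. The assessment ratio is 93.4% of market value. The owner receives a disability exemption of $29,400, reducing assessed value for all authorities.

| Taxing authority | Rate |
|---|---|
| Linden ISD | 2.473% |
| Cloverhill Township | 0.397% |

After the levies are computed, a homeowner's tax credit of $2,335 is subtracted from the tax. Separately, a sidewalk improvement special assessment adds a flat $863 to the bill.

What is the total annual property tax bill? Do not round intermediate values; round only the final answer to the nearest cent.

$25,748.02

Assessed value = $1,046,930 × 0.934 = $977,832.62
Taxable value = $977,832.62 − $29,400 = $948,432.62
Linden ISD: $948,432.62 × 0.02473 = $23,454.7386926
Cloverhill Township: $948,432.62 × 0.00397 = $3,765.2775014
Levies subtotal = $27,220.016194
After credit = $27,220.016194 − $2,335 = $24,885.016194
Total = $24,885.016194 + $863 = $25,748.016194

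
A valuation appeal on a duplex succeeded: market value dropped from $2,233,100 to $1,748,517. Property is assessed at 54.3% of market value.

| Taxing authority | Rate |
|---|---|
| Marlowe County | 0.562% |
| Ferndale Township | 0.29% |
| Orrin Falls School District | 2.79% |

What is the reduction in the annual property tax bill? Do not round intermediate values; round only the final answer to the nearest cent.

Old assessed value = $2,233,100 × 0.543 = $1,212,573.3
New assessed value = $1,748,517 × 0.543 = $949,444.731
Combined rate = 0.00562 + 0.0029 + 0.0279 = 0.03642
Old tax = $1,212,573.3 × 0.03642 = $44,161.919586
New tax = $949,444.731 × 0.03642 = $34,578.77710302
Reduction = $44,161.919586 − $34,578.77710302 = $9,583.14248298

$9,583.14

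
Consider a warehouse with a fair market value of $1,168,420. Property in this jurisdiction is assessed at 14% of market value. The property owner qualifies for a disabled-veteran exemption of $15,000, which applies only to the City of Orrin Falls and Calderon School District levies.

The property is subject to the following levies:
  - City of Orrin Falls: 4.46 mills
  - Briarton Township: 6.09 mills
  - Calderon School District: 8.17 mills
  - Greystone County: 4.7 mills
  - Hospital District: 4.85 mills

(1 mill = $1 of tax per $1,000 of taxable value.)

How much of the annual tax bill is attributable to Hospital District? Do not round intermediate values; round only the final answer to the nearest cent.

Assessed value = $1,168,420 × 0.14 = $163,578.8
Hospital District taxable value = $163,578.8 (exemption does not apply)
Hospital District levy = $163,578.8 × 0.00485 = $793.35718

$793.36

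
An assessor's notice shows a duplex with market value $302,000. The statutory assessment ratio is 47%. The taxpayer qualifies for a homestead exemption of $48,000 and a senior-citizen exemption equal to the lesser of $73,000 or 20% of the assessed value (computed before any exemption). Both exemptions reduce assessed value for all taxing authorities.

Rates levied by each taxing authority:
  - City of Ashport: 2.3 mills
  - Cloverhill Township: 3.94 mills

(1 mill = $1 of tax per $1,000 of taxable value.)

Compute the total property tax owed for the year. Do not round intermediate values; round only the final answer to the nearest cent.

$409.04

Assessed value = $302,000 × 0.47 = $141,940
Senior-citizen exemption = min($73,000, 20% × $141,940) = min($73,000, $28,388) = $28,388 (percentage binds)
Taxable value = $141,940 − $48,000 − $28,388 = $65,552
City of Ashport: $65,552 × 0.0023 = $150.7696
Cloverhill Township: $65,552 × 0.00394 = $258.27488
Total = $409.04448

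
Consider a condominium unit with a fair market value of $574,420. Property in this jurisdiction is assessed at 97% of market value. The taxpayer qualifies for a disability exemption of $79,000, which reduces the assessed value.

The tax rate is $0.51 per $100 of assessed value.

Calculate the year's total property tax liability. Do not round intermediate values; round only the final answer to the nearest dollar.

$2,439

Assessed value = $574,420 × 0.97 = $557,187.4
Taxable value = $557,187.4 − $79,000 = $478,187.4
Tax = $478,187.4 × 0.0051 = $2,438.75574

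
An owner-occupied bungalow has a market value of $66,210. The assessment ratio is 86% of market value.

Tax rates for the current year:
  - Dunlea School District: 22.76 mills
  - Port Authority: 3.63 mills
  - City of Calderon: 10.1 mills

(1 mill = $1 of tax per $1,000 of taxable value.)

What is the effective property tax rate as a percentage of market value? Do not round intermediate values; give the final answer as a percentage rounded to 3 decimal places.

Assessed value = $66,210 × 0.86 = $56,940.6
Dunlea School District: $56,940.6 × 0.02276 = $1,295.968056
Port Authority: $56,940.6 × 0.00363 = $206.694378
City of Calderon: $56,940.6 × 0.0101 = $575.10006
Total tax = $2,077.762494
Effective rate = $2,077.762494 ÷ $66,210 = 3.138% of market value

3.138%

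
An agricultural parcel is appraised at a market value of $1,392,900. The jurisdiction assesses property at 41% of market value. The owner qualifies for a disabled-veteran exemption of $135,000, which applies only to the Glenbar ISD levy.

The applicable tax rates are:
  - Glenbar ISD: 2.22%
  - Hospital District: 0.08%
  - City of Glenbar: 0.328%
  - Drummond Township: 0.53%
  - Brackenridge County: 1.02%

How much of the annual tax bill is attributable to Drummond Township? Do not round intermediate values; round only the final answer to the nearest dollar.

$3,027

Assessed value = $1,392,900 × 0.41 = $571,089
Drummond Township taxable value = $571,089 (exemption does not apply)
Drummond Township levy = $571,089 × 0.0053 = $3,026.7717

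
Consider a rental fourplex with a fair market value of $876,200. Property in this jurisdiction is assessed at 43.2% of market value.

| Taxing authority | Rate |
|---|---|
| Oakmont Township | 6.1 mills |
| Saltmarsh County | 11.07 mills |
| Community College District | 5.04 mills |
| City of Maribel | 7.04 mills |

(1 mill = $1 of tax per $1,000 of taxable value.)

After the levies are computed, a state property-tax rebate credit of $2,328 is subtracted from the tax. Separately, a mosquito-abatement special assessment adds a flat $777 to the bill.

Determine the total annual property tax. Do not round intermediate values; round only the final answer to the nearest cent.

$9,520.66

Assessed value = $876,200 × 0.432 = $378,518.4
Oakmont Township: $378,518.4 × 0.0061 = $2,308.96224
Saltmarsh County: $378,518.4 × 0.01107 = $4,190.198688
Community College District: $378,518.4 × 0.00504 = $1,907.732736
City of Maribel: $378,518.4 × 0.00704 = $2,664.769536
Levies subtotal = $11,071.6632
After credit = $11,071.6632 − $2,328 = $8,743.6632
Total = $8,743.6632 + $777 = $9,520.6632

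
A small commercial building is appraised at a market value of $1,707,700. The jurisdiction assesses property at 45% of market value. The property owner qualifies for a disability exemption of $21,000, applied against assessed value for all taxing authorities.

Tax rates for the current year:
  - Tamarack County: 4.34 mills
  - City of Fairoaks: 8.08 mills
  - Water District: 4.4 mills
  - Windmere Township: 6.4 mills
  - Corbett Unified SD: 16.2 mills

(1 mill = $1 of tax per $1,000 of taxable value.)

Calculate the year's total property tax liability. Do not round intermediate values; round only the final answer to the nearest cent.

$29,465.07

Assessed value = $1,707,700 × 0.45 = $768,465
Taxable value = $768,465 − $21,000 = $747,465
Tamarack County: $747,465 × 0.00434 = $3,243.9981
City of Fairoaks: $747,465 × 0.00808 = $6,039.5172
Water District: $747,465 × 0.0044 = $3,288.846
Windmere Township: $747,465 × 0.0064 = $4,783.776
Corbett Unified SD: $747,465 × 0.0162 = $12,108.933
Total = $3,243.9981 + $6,039.5172 + $3,288.846 + $4,783.776 + $12,108.933 = $29,465.0703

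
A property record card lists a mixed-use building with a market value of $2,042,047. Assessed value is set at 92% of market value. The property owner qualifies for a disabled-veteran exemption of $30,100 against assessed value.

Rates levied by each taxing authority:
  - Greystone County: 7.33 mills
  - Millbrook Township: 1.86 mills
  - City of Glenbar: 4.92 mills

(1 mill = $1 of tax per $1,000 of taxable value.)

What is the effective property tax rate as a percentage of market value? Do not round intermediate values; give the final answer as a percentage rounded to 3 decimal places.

1.277%

Assessed value = $2,042,047 × 0.92 = $1,878,683.24
Taxable value = $1,878,683.24 − $30,100 = $1,848,583.24
Greystone County: $1,848,583.24 × 0.00733 = $13,550.1151492
Millbrook Township: $1,848,583.24 × 0.00186 = $3,438.3648264
City of Glenbar: $1,848,583.24 × 0.00492 = $9,095.0295408
Total tax = $26,083.5095164
Effective rate = $26,083.5095164 ÷ $2,042,047 = 1.277% of market value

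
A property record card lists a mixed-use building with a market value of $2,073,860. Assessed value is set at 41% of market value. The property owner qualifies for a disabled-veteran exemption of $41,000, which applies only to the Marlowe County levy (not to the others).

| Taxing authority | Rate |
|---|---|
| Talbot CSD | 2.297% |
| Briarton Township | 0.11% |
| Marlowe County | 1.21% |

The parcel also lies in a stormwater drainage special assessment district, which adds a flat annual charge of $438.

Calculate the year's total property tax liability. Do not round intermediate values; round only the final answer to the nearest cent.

Assessed value = $2,073,860 × 0.41 = $850,282.6
Talbot CSD: $850,282.6 × 0.02297 = $19,530.991322
Briarton Township: $850,282.6 × 0.0011 = $935.31086
Marlowe County: ($850,282.6 − $41,000) × 0.0121 = $809,282.6 × 0.0121 = $9,792.31946
Levies subtotal = $30,258.621642
Total = $30,258.621642 + $438 = $30,696.621642

$30,696.62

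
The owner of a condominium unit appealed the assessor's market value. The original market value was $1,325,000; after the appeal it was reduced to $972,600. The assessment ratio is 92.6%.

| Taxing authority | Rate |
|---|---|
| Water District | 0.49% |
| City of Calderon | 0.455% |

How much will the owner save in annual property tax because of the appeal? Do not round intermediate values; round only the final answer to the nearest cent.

Old assessed value = $1,325,000 × 0.926 = $1,226,950
New assessed value = $972,600 × 0.926 = $900,627.6
Combined rate = 0.0049 + 0.00455 = 0.00945
Old tax = $1,226,950 × 0.00945 = $11,594.6775
New tax = $900,627.6 × 0.00945 = $8,510.93082
Reduction = $11,594.6775 − $8,510.93082 = $3,083.74668

$3,083.75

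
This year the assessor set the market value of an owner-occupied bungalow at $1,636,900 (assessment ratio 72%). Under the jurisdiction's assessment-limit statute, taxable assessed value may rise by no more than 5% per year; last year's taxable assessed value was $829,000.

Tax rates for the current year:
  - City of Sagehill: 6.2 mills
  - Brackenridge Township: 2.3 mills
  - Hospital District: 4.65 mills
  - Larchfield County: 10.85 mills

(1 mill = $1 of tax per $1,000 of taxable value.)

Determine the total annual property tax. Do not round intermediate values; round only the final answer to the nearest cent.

Uncapped assessed value = $1,636,900 × 0.72 = $1,178,568
Cap limit = $829,000 × 1.05 = $870,450
Taxable assessed value = min($1,178,568, $870,450) = $870,450 (cap binds)
City of Sagehill: $870,450 × 0.0062 = $5,396.79
Brackenridge Township: $870,450 × 0.0023 = $2,002.035
Hospital District: $870,450 × 0.00465 = $4,047.5925
Larchfield County: $870,450 × 0.01085 = $9,444.3825
Total = $20,890.8

$20,890.80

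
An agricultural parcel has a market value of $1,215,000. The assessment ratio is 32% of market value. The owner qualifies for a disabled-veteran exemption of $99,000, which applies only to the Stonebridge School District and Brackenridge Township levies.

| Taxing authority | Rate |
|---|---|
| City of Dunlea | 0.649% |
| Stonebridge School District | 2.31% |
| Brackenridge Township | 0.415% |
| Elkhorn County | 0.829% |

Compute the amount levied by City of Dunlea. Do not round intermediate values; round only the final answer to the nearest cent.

Assessed value = $1,215,000 × 0.32 = $388,800
City of Dunlea taxable value = $388,800 (exemption does not apply)
City of Dunlea levy = $388,800 × 0.00649 = $2,523.312

$2,523.31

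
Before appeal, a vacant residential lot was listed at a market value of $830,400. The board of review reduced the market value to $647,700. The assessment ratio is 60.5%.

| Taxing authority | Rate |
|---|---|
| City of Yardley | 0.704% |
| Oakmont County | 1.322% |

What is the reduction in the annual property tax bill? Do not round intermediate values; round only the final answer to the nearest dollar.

$2,239

Old assessed value = $830,400 × 0.605 = $502,392
New assessed value = $647,700 × 0.605 = $391,858.5
Combined rate = 0.00704 + 0.01322 = 0.02026
Old tax = $502,392 × 0.02026 = $10,178.46192
New tax = $391,858.5 × 0.02026 = $7,939.05321
Reduction = $10,178.46192 − $7,939.05321 = $2,239.40871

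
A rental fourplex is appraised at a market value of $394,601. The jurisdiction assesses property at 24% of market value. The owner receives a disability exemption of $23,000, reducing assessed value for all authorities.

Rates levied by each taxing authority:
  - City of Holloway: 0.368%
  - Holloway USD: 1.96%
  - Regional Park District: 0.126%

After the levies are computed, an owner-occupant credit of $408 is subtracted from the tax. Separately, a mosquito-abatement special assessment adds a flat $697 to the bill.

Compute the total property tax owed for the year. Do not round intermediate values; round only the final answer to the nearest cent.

$2,048.62

Assessed value = $394,601 × 0.24 = $94,704.24
Taxable value = $94,704.24 − $23,000 = $71,704.24
City of Holloway: $71,704.24 × 0.00368 = $263.8716032
Holloway USD: $71,704.24 × 0.0196 = $1,405.403104
Regional Park District: $71,704.24 × 0.00126 = $90.3473424
Levies subtotal = $1,759.6220496
After credit = $1,759.6220496 − $408 = $1,351.6220496
Total = $1,351.6220496 + $697 = $2,048.6220496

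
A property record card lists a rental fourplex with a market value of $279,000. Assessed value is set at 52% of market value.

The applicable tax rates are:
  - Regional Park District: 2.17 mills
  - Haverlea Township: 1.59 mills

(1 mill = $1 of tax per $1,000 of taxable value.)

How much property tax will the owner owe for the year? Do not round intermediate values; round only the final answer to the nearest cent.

$545.50

Assessed value = $279,000 × 0.52 = $145,080
Regional Park District: $145,080 × 0.00217 = $314.8236
Haverlea Township: $145,080 × 0.00159 = $230.6772
Total = $314.8236 + $230.6772 = $545.5008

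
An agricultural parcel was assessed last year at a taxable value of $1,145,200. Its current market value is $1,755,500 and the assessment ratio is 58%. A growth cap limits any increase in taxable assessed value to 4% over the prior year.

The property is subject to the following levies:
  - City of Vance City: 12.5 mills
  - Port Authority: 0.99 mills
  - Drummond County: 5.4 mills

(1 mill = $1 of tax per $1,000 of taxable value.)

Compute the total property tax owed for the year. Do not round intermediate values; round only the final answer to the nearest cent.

$19,233.61

Uncapped assessed value = $1,755,500 × 0.58 = $1,018,190
Cap limit = $1,145,200 × 1.04 = $1,191,008
Taxable assessed value = min($1,018,190, $1,191,008) = $1,018,190 (cap does not bind)
City of Vance City: $1,018,190 × 0.0125 = $12,727.375
Port Authority: $1,018,190 × 0.00099 = $1,008.0081
Drummond County: $1,018,190 × 0.0054 = $5,498.226
Total = $19,233.6091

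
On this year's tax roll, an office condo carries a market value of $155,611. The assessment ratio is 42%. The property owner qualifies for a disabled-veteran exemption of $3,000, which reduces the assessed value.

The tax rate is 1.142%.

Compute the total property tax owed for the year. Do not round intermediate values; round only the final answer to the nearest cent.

Assessed value = $155,611 × 0.42 = $65,356.62
Taxable value = $65,356.62 − $3,000 = $62,356.62
Tax = $62,356.62 × 0.01142 = $712.1126004

$712.11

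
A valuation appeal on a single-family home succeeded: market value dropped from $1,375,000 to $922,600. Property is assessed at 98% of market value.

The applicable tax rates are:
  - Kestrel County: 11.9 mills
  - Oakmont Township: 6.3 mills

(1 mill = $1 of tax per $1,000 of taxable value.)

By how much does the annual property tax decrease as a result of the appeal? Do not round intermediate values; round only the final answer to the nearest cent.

$8,069.01

Old assessed value = $1,375,000 × 0.98 = $1,347,500
New assessed value = $922,600 × 0.98 = $904,148
Combined rate = 0.0119 + 0.0063 = 0.0182
Old tax = $1,347,500 × 0.0182 = $24,524.5
New tax = $904,148 × 0.0182 = $16,455.4936
Reduction = $24,524.5 − $16,455.4936 = $8,069.0064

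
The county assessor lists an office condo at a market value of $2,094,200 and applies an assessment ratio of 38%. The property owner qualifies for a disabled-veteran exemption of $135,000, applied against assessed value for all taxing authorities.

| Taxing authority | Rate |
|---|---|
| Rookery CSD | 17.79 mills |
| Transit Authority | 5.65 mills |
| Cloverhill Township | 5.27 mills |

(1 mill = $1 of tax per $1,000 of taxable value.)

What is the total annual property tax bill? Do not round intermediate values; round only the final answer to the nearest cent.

Assessed value = $2,094,200 × 0.38 = $795,796
Taxable value = $795,796 − $135,000 = $660,796
Rookery CSD: $660,796 × 0.01779 = $11,755.56084
Transit Authority: $660,796 × 0.00565 = $3,733.4974
Cloverhill Township: $660,796 × 0.00527 = $3,482.39492
Total = $11,755.56084 + $3,733.4974 + $3,482.39492 = $18,971.45316

$18,971.45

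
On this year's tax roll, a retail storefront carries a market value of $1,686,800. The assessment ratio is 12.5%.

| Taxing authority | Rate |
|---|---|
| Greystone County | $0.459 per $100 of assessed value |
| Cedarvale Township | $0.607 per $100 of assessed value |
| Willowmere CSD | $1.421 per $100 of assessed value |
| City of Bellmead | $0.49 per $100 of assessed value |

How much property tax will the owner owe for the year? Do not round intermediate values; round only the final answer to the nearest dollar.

Assessed value = $1,686,800 × 0.125 = $210,850
Greystone County: $210,850 × 0.00459 = $967.8015
Cedarvale Township: $210,850 × 0.00607 = $1,279.8595
Willowmere CSD: $210,850 × 0.01421 = $2,996.1785
City of Bellmead: $210,850 × 0.0049 = $1,033.165
Total = $967.8015 + $1,279.8595 + $2,996.1785 + $1,033.165 = $6,277.0045

$6,277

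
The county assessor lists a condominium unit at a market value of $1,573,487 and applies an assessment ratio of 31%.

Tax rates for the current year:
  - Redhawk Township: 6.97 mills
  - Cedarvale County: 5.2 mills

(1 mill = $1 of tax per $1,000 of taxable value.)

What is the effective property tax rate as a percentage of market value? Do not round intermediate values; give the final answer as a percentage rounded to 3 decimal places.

0.377%

Assessed value = $1,573,487 × 0.31 = $487,780.97
Redhawk Township: $487,780.97 × 0.00697 = $3,399.8333609
Cedarvale County: $487,780.97 × 0.0052 = $2,536.461044
Total tax = $5,936.2944049
Effective rate = $5,936.2944049 ÷ $1,573,487 = 0.377% of market value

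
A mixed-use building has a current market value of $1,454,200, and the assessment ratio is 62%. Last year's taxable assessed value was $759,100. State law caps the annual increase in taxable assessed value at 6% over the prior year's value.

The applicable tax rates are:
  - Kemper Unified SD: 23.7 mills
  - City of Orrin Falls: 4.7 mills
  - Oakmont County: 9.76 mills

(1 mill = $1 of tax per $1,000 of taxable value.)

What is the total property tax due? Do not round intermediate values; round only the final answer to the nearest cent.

Uncapped assessed value = $1,454,200 × 0.62 = $901,604
Cap limit = $759,100 × 1.06 = $804,646
Taxable assessed value = min($901,604, $804,646) = $804,646 (cap binds)
Kemper Unified SD: $804,646 × 0.0237 = $19,070.1102
City of Orrin Falls: $804,646 × 0.0047 = $3,781.8362
Oakmont County: $804,646 × 0.00976 = $7,853.34496
Total = $30,705.29136

$30,705.29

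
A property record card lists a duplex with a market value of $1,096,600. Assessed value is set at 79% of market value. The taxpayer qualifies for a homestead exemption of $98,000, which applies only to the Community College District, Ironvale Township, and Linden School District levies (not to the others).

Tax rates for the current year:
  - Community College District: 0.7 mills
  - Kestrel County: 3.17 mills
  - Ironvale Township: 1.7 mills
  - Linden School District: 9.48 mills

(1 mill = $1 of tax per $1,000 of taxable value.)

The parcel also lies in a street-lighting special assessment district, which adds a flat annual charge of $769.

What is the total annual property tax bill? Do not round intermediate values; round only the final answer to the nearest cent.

Assessed value = $1,096,600 × 0.79 = $866,314
Community College District: ($866,314 − $98,000) × 0.0007 = $768,314 × 0.0007 = $537.8198
Kestrel County: $866,314 × 0.00317 = $2,746.21538
Ironvale Township: ($866,314 − $98,000) × 0.0017 = $768,314 × 0.0017 = $1,306.1338
Linden School District: ($866,314 − $98,000) × 0.00948 = $768,314 × 0.00948 = $7,283.61672
Levies subtotal = $11,873.7857
Total = $11,873.7857 + $769 = $12,642.7857

$12,642.79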